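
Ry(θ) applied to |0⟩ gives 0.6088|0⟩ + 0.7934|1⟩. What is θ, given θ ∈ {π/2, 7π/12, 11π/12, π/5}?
7π/12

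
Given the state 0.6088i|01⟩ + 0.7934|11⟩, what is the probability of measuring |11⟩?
0.6295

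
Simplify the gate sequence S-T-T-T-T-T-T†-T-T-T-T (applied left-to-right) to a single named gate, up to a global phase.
S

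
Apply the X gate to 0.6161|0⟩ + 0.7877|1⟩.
0.7877|0⟩ + 0.6161|1⟩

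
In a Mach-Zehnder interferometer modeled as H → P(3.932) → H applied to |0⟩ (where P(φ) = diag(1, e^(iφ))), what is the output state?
(0.1482 - 0.3553i)|0⟩ + (0.8518 + 0.3553i)|1⟩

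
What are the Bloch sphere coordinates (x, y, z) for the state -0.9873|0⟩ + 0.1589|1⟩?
(-0.3138, 0, 0.9495)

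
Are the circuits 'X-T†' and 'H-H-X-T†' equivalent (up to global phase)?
Yes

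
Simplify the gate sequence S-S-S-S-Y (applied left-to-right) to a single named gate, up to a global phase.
Y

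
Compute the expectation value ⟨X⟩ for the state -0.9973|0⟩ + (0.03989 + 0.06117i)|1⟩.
-0.07956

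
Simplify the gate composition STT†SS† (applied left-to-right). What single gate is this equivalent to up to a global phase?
S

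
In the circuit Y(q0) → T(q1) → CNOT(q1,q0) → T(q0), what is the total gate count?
4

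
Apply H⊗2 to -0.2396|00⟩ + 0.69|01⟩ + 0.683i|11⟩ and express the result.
(0.2252 + 0.3415i)|00⟩ + (-0.4648 - 0.3415i)|01⟩ + (0.2252 - 0.3415i)|10⟩ + (-0.4648 + 0.3415i)|11⟩

H⊗2 gives amp(|y⟩) = (1/2) Σ_x (−1)^(x·y) amp(|x⟩), where x·y is the number of positions in which both x and y have a 1.
|00⟩: (-0.2396 + 0.69 + 0.683i)/2 = (0.2252 + 0.3415i)
|01⟩: (-0.2396 - 0.69 - 0.683i)/2 = (-0.4648 - 0.3415i)
|10⟩: (-0.2396 + 0.69 - 0.683i)/2 = (0.2252 - 0.3415i)
|11⟩: (-0.2396 - 0.69 + 0.683i)/2 = (-0.4648 + 0.3415i)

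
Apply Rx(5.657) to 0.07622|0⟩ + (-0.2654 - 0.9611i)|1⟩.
(-0.3685 + 0.08174i)|0⟩ + (0.2525 + 0.8909i)|1⟩

Rx(5.657) = [[cos(θ/2), −i·sin(θ/2)], [−i·sin(θ/2), cos(θ/2)]]; θ = 5.657, cos(θ/2) ≈ -0.951386, sin(θ/2) ≈ 0.308002.
With a = amp(|0⟩) = 0.07622 and b = amp(|1⟩) = (-0.2654 - 0.9611i):
new amp(|0⟩) = (-0.951386)·a + (-0.308002i)·b = (-0.3685 + 0.08174i)
new amp(|1⟩) = (-0.308002i)·a + (-0.951386)·b = (0.2525 + 0.8909i)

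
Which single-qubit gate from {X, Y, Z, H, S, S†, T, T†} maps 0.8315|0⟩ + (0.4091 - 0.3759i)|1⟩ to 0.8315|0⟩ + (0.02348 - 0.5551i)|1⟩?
T†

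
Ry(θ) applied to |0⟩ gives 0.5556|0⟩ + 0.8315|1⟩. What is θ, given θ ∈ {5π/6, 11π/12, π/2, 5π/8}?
5π/8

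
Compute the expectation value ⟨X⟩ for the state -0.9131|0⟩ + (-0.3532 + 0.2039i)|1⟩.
0.645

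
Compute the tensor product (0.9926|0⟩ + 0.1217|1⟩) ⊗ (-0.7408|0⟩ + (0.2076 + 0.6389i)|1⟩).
-0.7353|00⟩ + (0.2061 + 0.6342i)|01⟩ - 0.09016|10⟩ + (0.02526 + 0.07775i)|11⟩

amp(|b₁b₂…⟩) = product of the factor amplitudes for bits b₁, b₂, …; only kets whose every factor amplitude is nonzero survive.
|00⟩: (0.9926)(-0.7408) = -0.7353
|01⟩: (0.9926)(0.2076 + 0.6389i) = (0.2061 + 0.6342i)
|10⟩: (0.1217)(-0.7408) = -0.09016
|11⟩: (0.1217)(0.2076 + 0.6389i) = (0.02526 + 0.07775i)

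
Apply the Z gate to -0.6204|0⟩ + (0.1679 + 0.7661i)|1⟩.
-0.6204|0⟩ + (-0.1679 - 0.7661i)|1⟩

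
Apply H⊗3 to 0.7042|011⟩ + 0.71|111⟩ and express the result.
0.5|000⟩ - 0.5|001⟩ - 0.5|010⟩ + 0.5|011⟩ - 0.002051|100⟩ + 0.002051|101⟩ + 0.002051|110⟩ - 0.002051|111⟩

H⊗3 gives amp(|y⟩) = (1/2√2) Σ_x (−1)^(x·y) amp(|x⟩), where x·y is the number of positions in which both x and y have a 1.
|000⟩: (0.7042 + 0.71)/(2√2) = 0.5
|001⟩: (-0.7042 - 0.71)/(2√2) = -0.5
|010⟩: (-0.7042 - 0.71)/(2√2) = -0.5
|011⟩: (0.7042 + 0.71)/(2√2) = 0.5
|100⟩: (0.7042 - 0.71)/(2√2) = -0.002051
|101⟩: (-0.7042 + 0.71)/(2√2) = 0.002051
|110⟩: (-0.7042 + 0.71)/(2√2) = 0.002051
|111⟩: (0.7042 - 0.71)/(2√2) = -0.002051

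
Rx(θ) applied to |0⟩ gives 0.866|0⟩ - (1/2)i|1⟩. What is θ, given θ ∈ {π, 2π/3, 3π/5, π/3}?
π/3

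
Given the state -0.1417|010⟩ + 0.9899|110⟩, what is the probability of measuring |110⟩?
0.9799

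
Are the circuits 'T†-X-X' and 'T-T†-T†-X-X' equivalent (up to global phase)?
Yes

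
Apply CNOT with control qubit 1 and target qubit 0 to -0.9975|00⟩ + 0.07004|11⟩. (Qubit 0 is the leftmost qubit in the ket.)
-0.9975|00⟩ + 0.07004|01⟩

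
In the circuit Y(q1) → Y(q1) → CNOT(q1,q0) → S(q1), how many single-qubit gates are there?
3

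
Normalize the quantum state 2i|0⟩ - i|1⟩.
0.8944i|0⟩ - (1/√5)i|1⟩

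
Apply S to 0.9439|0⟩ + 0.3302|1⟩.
0.9439|0⟩ + 0.3302i|1⟩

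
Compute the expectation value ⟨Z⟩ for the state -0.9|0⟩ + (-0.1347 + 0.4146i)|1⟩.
0.62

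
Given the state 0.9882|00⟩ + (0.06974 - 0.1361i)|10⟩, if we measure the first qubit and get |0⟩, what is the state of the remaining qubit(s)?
|0⟩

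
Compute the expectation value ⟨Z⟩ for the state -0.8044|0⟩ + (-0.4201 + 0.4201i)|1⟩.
0.2941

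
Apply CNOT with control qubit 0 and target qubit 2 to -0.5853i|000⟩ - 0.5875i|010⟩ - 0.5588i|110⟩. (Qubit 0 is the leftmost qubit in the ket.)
-0.5853i|000⟩ - 0.5875i|010⟩ - 0.5588i|111⟩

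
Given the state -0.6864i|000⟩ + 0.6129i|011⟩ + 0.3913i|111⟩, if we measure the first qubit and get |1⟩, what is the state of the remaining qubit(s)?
i|11⟩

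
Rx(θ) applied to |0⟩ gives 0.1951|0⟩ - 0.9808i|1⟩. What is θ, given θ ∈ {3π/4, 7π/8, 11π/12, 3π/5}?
7π/8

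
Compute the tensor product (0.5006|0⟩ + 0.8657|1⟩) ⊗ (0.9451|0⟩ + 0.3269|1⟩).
0.4731|00⟩ + 0.1636|01⟩ + 0.8182|10⟩ + 0.283|11⟩

amp(|b₁b₂…⟩) = product of the factor amplitudes for bits b₁, b₂, …; only kets whose every factor amplitude is nonzero survive.
|00⟩: (0.5006)(0.9451) = 0.4731
|01⟩: (0.5006)(0.3269) = 0.1636
|10⟩: (0.8657)(0.9451) = 0.8182
|11⟩: (0.8657)(0.3269) = 0.283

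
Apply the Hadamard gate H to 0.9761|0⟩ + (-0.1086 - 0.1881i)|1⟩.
(0.6134 - 0.133i)|0⟩ + (0.767 + 0.133i)|1⟩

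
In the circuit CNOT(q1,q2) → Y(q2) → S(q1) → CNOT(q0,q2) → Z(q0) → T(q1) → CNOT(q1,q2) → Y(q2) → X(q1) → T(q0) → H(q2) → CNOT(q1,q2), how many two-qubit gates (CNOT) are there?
4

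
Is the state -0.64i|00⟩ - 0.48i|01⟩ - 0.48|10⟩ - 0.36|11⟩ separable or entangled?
Separable

Writing the state as a|00⟩ + b|01⟩ + c|10⟩ + d|11⟩, it is a product state iff ad − bc = 0.
Here (a, b, c, d) = (-0.64i, -0.48i, -0.48, -0.36): ad − bc = (-0.64i)(-0.36) − (-0.48i)(-0.48) = 0, so the state is separable.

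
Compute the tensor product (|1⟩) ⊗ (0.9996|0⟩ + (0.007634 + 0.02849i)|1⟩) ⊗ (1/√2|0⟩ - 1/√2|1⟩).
0.7068|100⟩ - 0.7068|101⟩ + (0.005398 + 0.02015i)|110⟩ + (-0.005398 - 0.02015i)|111⟩

amp(|b₁b₂…⟩) = product of the factor amplitudes for bits b₁, b₂, …; only kets whose every factor amplitude is nonzero survive.
|100⟩: (1)(0.9996)(1/√2) = 0.7068
|101⟩: (1)(0.9996)(-1/√2) = -0.7068
|110⟩: (1)(0.007634 + 0.02849i)(1/√2) = (0.005398 + 0.02015i)
|111⟩: (1)(0.007634 + 0.02849i)(-1/√2) = (-0.005398 - 0.02015i)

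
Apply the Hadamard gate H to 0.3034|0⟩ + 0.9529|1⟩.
0.8883|0⟩ - 0.4593|1⟩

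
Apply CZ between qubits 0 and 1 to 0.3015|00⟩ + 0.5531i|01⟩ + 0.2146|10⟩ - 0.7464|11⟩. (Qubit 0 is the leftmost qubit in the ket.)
0.3015|00⟩ + 0.5531i|01⟩ + 0.2146|10⟩ + 0.7464|11⟩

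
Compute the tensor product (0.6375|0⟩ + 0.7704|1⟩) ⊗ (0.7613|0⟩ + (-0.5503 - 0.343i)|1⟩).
0.4853|00⟩ + (-0.3508 - 0.2187i)|01⟩ + 0.5865|10⟩ + (-0.424 - 0.2642i)|11⟩

amp(|b₁b₂…⟩) = product of the factor amplitudes for bits b₁, b₂, …; only kets whose every factor amplitude is nonzero survive.
|00⟩: (0.6375)(0.7613) = 0.4853
|01⟩: (0.6375)(-0.5503 - 0.343i) = (-0.3508 - 0.2187i)
|10⟩: (0.7704)(0.7613) = 0.5865
|11⟩: (0.7704)(-0.5503 - 0.343i) = (-0.424 - 0.2642i)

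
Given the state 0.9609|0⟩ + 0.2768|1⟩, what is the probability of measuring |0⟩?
0.9233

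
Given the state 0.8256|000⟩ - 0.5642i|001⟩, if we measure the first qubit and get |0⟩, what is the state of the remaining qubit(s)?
0.8256|00⟩ - 0.5642i|01⟩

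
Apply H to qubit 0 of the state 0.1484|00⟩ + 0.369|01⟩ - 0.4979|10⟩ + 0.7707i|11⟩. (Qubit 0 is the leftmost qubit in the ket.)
-0.2471|00⟩ + (0.2609 + 0.545i)|01⟩ + 0.457|10⟩ + (0.2609 - 0.545i)|11⟩

H on qubit 0 mixes each pair of kets that differ only in qubit 0: amplitudes (a, b) of (|…0…⟩, |…1…⟩) become ((a + b)/√2, (a − b)/√2). Kets absent from the input have amplitude 0.
(|00⟩, |10⟩): (a, b) = (0.1484, -0.4979) → (-0.2471, 0.457)
(|01⟩, |11⟩): (a, b) = (0.369, 0.7707i) → ((0.2609 + 0.545i), (0.2609 - 0.545i))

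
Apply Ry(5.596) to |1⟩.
-0.3369|0⟩ - 0.9416|1⟩

Ry(5.596) = [[cos(θ/2), −sin(θ/2)], [sin(θ/2), cos(θ/2)]]; θ = 5.596, cos(θ/2) ≈ -0.94155, sin(θ/2) ≈ 0.336872.
With a = amp(|0⟩) = 0 and b = amp(|1⟩) = 1:
new amp(|0⟩) = (-0.94155)·a + (-0.336872)·b = -0.3369
new amp(|1⟩) = (0.336872)·a + (-0.94155)·b = -0.9416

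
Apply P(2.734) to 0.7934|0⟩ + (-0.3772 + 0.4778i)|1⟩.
0.7934|0⟩ + (0.1569 - 0.5882i)|1⟩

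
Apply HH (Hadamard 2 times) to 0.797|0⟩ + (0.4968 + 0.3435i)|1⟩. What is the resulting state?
0.797|0⟩ + (0.4968 + 0.3435i)|1⟩

H² = I, so an even number of Hadamards cancels: H^2 = I and the state is unchanged.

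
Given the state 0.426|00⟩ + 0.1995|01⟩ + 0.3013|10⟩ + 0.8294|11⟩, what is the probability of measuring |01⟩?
0.0398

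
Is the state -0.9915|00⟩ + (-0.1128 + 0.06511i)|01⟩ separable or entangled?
Separable

Writing the state as a|00⟩ + b|01⟩ + c|10⟩ + d|11⟩, it is a product state iff ad − bc = 0.
Here (a, b, c, d) = (-0.9915, (-0.1128 + 0.06511i), 0, 0): ad − bc = (-0.9915)(0) − (-0.1128 + 0.06511i)(0) = 0, so the state is separable.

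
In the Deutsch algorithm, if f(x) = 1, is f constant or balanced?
Constant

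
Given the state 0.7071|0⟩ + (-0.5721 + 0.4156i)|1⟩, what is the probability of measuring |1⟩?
0.5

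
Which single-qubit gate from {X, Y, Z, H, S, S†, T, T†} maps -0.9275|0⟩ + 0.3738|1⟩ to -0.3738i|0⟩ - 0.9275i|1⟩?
Y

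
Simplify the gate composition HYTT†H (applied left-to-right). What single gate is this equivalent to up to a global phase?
Y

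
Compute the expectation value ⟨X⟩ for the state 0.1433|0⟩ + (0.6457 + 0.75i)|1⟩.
0.1851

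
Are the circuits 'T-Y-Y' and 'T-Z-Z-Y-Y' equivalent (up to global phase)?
Yes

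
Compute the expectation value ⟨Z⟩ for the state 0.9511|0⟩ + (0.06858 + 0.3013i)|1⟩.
0.8091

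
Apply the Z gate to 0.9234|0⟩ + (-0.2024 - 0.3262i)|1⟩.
0.9234|0⟩ + (0.2024 + 0.3262i)|1⟩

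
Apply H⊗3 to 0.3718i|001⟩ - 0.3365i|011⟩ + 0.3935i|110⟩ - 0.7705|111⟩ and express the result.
(-0.2724 + 0.1516i)|000⟩ + (0.2724 + 0.1266i)|001⟩ + (0.2724 + 0.1113i)|010⟩ + (-0.2724 - 0.3895i)|011⟩ + (0.2724 - 0.1266i)|100⟩ + (-0.2724 - 0.1516i)|101⟩ + (-0.2724 + 0.3895i)|110⟩ + (0.2724 - 0.1113i)|111⟩

H⊗3 gives amp(|y⟩) = (1/2√2) Σ_x (−1)^(x·y) amp(|x⟩), where x·y is the number of positions in which both x and y have a 1.
|000⟩: (0.3718i - 0.3365i + 0.3935i - 0.7705)/(2√2) = (-0.2724 + 0.1516i)
|001⟩: (-0.3718i + 0.3365i + 0.3935i + 0.7705)/(2√2) = (0.2724 + 0.1266i)
|010⟩: (0.3718i + 0.3365i - 0.3935i + 0.7705)/(2√2) = (0.2724 + 0.1113i)
|011⟩: (-0.3718i - 0.3365i - 0.3935i - 0.7705)/(2√2) = (-0.2724 - 0.3895i)
|100⟩: (0.3718i - 0.3365i - 0.3935i + 0.7705)/(2√2) = (0.2724 - 0.1266i)
|101⟩: (-0.3718i + 0.3365i - 0.3935i - 0.7705)/(2√2) = (-0.2724 - 0.1516i)
|110⟩: (0.3718i + 0.3365i + 0.3935i - 0.7705)/(2√2) = (-0.2724 + 0.3895i)
|111⟩: (-0.3718i - 0.3365i + 0.3935i + 0.7705)/(2√2) = (0.2724 - 0.1113i)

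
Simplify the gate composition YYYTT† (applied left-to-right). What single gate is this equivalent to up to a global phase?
Y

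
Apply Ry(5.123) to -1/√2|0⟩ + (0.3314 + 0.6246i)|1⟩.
(0.4098 - 0.3423i)|0⟩ + (-0.6648 - 0.5224i)|1⟩

Ry(5.123) = [[cos(θ/2), −sin(θ/2)], [sin(θ/2), cos(θ/2)]]; θ = 5.123, cos(θ/2) ≈ -0.836412, sin(θ/2) ≈ 0.548101.
With a = amp(|0⟩) = -1/√2 and b = amp(|1⟩) = (0.3314 + 0.6246i):
new amp(|0⟩) = (-0.836412)·a + (-0.548101)·b = (0.4098 - 0.3423i)
new amp(|1⟩) = (0.548101)·a + (-0.836412)·b = (-0.6648 - 0.5224i)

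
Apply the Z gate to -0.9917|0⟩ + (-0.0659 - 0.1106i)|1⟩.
-0.9917|0⟩ + (0.0659 + 0.1106i)|1⟩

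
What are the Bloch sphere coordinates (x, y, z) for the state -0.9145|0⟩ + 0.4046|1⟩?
(-0.74, 0, 0.6726)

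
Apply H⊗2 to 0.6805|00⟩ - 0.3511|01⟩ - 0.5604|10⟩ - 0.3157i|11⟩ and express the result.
(-0.1155 - 0.1579i)|00⟩ + (0.2356 + 0.1579i)|01⟩ + (0.4449 + 0.1579i)|10⟩ + (0.796 - 0.1579i)|11⟩

H⊗2 gives amp(|y⟩) = (1/2) Σ_x (−1)^(x·y) amp(|x⟩), where x·y is the number of positions in which both x and y have a 1.
|00⟩: (0.6805 - 0.3511 - 0.5604 - 0.3157i)/2 = (-0.1155 - 0.1579i)
|01⟩: (0.6805 + 0.3511 - 0.5604 + 0.3157i)/2 = (0.2356 + 0.1579i)
|10⟩: (0.6805 - 0.3511 + 0.5604 + 0.3157i)/2 = (0.4449 + 0.1579i)
|11⟩: (0.6805 + 0.3511 + 0.5604 - 0.3157i)/2 = (0.796 - 0.1579i)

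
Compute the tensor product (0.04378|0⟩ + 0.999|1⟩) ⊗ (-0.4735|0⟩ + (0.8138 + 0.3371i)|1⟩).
-0.02073|00⟩ + (0.03563 + 0.01476i)|01⟩ - 0.473|10⟩ + (0.813 + 0.3368i)|11⟩

amp(|b₁b₂…⟩) = product of the factor amplitudes for bits b₁, b₂, …; only kets whose every factor amplitude is nonzero survive.
|00⟩: (0.04378)(-0.4735) = -0.02073
|01⟩: (0.04378)(0.8138 + 0.3371i) = (0.03563 + 0.01476i)
|10⟩: (0.999)(-0.4735) = -0.473
|11⟩: (0.999)(0.8138 + 0.3371i) = (0.813 + 0.3368i)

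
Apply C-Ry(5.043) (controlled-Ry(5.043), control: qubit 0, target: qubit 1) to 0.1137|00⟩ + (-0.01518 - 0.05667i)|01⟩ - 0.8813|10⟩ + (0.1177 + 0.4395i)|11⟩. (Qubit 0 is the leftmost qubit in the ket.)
0.1137|00⟩ + (-0.01518 - 0.05667i)|01⟩ + (0.6488 - 0.2554i)|10⟩ + (-0.6079 - 0.3577i)|11⟩

C-Ry(5.043) leaves the control-|0⟩ kets |00⟩, |01⟩ unchanged and applies Ry(5.043) to qubit 1 on the control-|1⟩ pair (|10⟩, |11⟩).
Ry(5.043) = [[cos(θ/2), −sin(θ/2)], [sin(θ/2), cos(θ/2)]]; θ = 5.043, cos(θ/2) ≈ -0.813825, sin(θ/2) ≈ 0.581111.
With a = amp(|10⟩) = -0.8813 and b = amp(|11⟩) = (0.1177 + 0.4395i):
new amp(|10⟩) = (-0.813825)·a + (-0.581111)·b = (0.6488 - 0.2554i)
new amp(|11⟩) = (0.581111)·a + (-0.813825)·b = (-0.6079 - 0.3577i)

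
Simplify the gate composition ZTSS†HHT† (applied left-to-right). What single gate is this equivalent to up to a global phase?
Z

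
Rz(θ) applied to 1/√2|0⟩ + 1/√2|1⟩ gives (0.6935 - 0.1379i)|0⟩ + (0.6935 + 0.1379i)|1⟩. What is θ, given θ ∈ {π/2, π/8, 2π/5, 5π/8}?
π/8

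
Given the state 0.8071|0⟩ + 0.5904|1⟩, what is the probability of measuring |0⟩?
0.6514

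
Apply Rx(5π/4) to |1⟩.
-0.9239i|0⟩ - 0.3827|1⟩

Rx(5π/4) = [[cos(θ/2), −i·sin(θ/2)], [−i·sin(θ/2), cos(θ/2)]]; θ = 5π/4, cos(θ/2) ≈ -0.382683, sin(θ/2) ≈ 0.92388.
With a = amp(|0⟩) = 0 and b = amp(|1⟩) = 1:
new amp(|0⟩) = (-0.382683)·a + (-0.92388i)·b = -0.9239i
new amp(|1⟩) = (-0.92388i)·a + (-0.382683)·b = -0.3827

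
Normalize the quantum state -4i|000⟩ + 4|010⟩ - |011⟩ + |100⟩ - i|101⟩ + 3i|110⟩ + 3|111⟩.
-0.5494i|000⟩ + 0.5494|010⟩ - 0.1374|011⟩ + 0.1374|100⟩ - 0.1374i|101⟩ + 0.4121i|110⟩ + 0.4121|111⟩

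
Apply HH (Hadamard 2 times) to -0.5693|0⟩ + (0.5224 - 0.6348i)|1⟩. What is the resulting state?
-0.5693|0⟩ + (0.5224 - 0.6348i)|1⟩

H² = I, so an even number of Hadamards cancels: H^2 = I and the state is unchanged.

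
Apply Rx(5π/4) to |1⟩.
-0.9239i|0⟩ - 0.3827|1⟩

Rx(5π/4) = [[cos(θ/2), −i·sin(θ/2)], [−i·sin(θ/2), cos(θ/2)]]; θ = 5π/4, cos(θ/2) ≈ -0.382683, sin(θ/2) ≈ 0.92388.
With a = amp(|0⟩) = 0 and b = amp(|1⟩) = 1:
new amp(|0⟩) = (-0.382683)·a + (-0.92388i)·b = -0.9239i
new amp(|1⟩) = (-0.92388i)·a + (-0.382683)·b = -0.3827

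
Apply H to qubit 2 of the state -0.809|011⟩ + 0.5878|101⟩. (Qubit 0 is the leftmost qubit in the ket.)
-0.572|010⟩ + 0.572|011⟩ + 0.4156|100⟩ - 0.4156|101⟩

H on qubit 2 mixes each pair of kets that differ only in qubit 2: amplitudes (a, b) of (|…0…⟩, |…1…⟩) become ((a + b)/√2, (a − b)/√2). Kets absent from the input have amplitude 0.
(|010⟩, |011⟩): (a, b) = (0, -0.809) → (-0.572, 0.572)
(|100⟩, |101⟩): (a, b) = (0, 0.5878) → (0.4156, -0.4156)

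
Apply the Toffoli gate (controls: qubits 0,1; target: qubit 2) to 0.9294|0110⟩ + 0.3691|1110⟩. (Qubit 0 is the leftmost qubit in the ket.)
0.9294|0110⟩ + 0.3691|1100⟩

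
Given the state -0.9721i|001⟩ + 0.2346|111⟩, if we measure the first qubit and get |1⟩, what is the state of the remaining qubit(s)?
|11⟩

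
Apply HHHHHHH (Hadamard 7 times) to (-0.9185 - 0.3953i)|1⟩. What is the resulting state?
(-0.6495 - 0.2795i)|0⟩ + (0.6495 + 0.2795i)|1⟩

H² = I, so H^7 = H: a single Hadamard. With (a, b) = (0, (-0.9185 - 0.3953i)), H gives ((a + b)/√2, (a − b)/√2) = ((-0.6495 - 0.2795i), (0.6495 + 0.2795i)).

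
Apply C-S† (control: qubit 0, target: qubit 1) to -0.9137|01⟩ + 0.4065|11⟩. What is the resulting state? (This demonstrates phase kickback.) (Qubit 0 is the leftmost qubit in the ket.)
-0.9137|01⟩ - 0.4065i|11⟩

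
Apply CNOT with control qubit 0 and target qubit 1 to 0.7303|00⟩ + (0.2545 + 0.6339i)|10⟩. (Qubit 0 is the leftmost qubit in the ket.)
0.7303|00⟩ + (0.2545 + 0.6339i)|11⟩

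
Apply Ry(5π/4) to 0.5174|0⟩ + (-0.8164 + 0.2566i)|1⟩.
(0.5563 - 0.2371i)|0⟩ + (0.7904 - 0.0982i)|1⟩

Ry(5π/4) = [[cos(θ/2), −sin(θ/2)], [sin(θ/2), cos(θ/2)]]; θ = 5π/4, cos(θ/2) ≈ -0.382683, sin(θ/2) ≈ 0.92388.
With a = amp(|0⟩) = 0.5174 and b = amp(|1⟩) = (-0.8164 + 0.2566i):
new amp(|0⟩) = (-0.382683)·a + (-0.92388)·b = (0.5563 - 0.2371i)
new amp(|1⟩) = (0.92388)·a + (-0.382683)·b = (0.7904 - 0.0982i)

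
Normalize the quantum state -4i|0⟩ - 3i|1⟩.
-0.8i|0⟩ - 0.6i|1⟩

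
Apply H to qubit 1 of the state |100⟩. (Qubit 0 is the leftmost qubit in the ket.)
1/√2|100⟩ + 1/√2|110⟩

H on qubit 1 mixes each pair of kets that differ only in qubit 1: amplitudes (a, b) of (|…0…⟩, |…1…⟩) become ((a + b)/√2, (a − b)/√2). Kets absent from the input have amplitude 0.
(|100⟩, |110⟩): (a, b) = (1, 0) → (1/√2, 1/√2)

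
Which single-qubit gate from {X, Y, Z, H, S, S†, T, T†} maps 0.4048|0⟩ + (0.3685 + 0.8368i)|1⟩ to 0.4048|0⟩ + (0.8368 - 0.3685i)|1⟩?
S†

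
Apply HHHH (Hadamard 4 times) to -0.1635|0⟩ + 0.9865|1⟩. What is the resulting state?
-0.1635|0⟩ + 0.9865|1⟩

H² = I, so an even number of Hadamards cancels: H^4 = I and the state is unchanged.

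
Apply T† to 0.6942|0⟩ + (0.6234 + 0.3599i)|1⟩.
0.6942|0⟩ + (0.6953 - 0.1863i)|1⟩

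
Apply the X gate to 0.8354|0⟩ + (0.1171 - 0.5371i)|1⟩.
(0.1171 - 0.5371i)|0⟩ + 0.8354|1⟩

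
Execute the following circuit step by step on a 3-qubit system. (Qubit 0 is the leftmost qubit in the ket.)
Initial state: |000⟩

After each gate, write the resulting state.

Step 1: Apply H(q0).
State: 1/√2|000⟩ + 1/√2|100⟩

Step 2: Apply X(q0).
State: 1/√2|000⟩ + 1/√2|100⟩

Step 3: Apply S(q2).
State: 1/√2|000⟩ + 1/√2|100⟩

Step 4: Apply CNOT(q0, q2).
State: 1/√2|000⟩ + 1/√2|101⟩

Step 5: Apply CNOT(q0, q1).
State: 1/√2|000⟩ + 1/√2|111⟩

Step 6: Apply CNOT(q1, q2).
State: 1/√2|000⟩ + 1/√2|110⟩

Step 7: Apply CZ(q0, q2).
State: 1/√2|000⟩ + 1/√2|110⟩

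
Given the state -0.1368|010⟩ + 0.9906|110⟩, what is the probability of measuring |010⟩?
0.01871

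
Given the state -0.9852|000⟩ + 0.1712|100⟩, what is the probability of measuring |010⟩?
0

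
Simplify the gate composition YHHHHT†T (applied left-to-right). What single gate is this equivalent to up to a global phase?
Y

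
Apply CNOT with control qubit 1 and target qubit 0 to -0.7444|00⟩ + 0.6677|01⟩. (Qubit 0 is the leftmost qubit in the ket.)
-0.7444|00⟩ + 0.6677|11⟩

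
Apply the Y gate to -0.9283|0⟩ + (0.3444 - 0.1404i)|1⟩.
(-0.1404 - 0.3444i)|0⟩ - 0.9283i|1⟩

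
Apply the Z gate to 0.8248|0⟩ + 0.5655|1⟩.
0.8248|0⟩ - 0.5655|1⟩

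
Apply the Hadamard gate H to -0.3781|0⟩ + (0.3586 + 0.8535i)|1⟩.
(-0.01379 + 0.6035i)|0⟩ + (-0.5209 - 0.6035i)|1⟩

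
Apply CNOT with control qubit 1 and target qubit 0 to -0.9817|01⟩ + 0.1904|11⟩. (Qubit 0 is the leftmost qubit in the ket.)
0.1904|01⟩ - 0.9817|11⟩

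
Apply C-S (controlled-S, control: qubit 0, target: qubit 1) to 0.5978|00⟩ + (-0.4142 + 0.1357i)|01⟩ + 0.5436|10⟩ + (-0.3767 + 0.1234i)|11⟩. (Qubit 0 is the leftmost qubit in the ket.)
0.5978|00⟩ + (-0.4142 + 0.1357i)|01⟩ + 0.5436|10⟩ + (-0.1234 - 0.3767i)|11⟩

C-S leaves the control-|0⟩ kets |00⟩, |01⟩ unchanged and applies S to qubit 1 on the control-|1⟩ pair (|10⟩, |11⟩).
S = [[1, 0], [0, i]].
With a = amp(|10⟩) = 0.5436 and b = amp(|11⟩) = (-0.3767 + 0.1234i):
new amp(|10⟩) = (1)·a = 0.5436
new amp(|11⟩) = (i)·b = (-0.1234 - 0.3767i)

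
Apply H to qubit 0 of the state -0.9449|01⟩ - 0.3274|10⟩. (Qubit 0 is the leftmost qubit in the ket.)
-0.2315|00⟩ - 0.6681|01⟩ + 0.2315|10⟩ - 0.6681|11⟩

H on qubit 0 mixes each pair of kets that differ only in qubit 0: amplitudes (a, b) of (|…0…⟩, |…1…⟩) become ((a + b)/√2, (a − b)/√2). Kets absent from the input have amplitude 0.
(|00⟩, |10⟩): (a, b) = (0, -0.3274) → (-0.2315, 0.2315)
(|01⟩, |11⟩): (a, b) = (-0.9449, 0) → (-0.6681, -0.6681)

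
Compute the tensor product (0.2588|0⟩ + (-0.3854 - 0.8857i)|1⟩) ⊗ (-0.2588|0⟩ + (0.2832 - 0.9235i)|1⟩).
-0.06698|00⟩ + (0.07329 - 0.239i)|01⟩ + (0.09974 + 0.2292i)|10⟩ + (-0.9271 + 0.1051i)|11⟩

amp(|b₁b₂…⟩) = product of the factor amplitudes for bits b₁, b₂, …; only kets whose every factor amplitude is nonzero survive.
|00⟩: (0.2588)(-0.2588) = -0.06698
|01⟩: (0.2588)(0.2832 - 0.9235i) = (0.07329 - 0.239i)
|10⟩: (-0.3854 - 0.8857i)(-0.2588) = (0.09974 + 0.2292i)
|11⟩: (-0.3854 - 0.8857i)(0.2832 - 0.9235i) = (-0.9271 + 0.1051i)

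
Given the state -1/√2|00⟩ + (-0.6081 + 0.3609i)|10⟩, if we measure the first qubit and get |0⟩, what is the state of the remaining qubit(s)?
-|0⟩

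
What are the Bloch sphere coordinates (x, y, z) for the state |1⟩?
(0, 0, -1)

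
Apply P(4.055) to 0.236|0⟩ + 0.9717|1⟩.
0.236|0⟩ + (-0.5938 - 0.7692i)|1⟩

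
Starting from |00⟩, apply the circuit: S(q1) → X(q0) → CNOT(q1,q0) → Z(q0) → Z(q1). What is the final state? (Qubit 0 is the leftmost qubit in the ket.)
-|10⟩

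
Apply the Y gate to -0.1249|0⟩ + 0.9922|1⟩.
-0.9922i|0⟩ - 0.1249i|1⟩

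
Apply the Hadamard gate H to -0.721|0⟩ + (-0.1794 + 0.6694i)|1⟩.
(-0.6367 + 0.4733i)|0⟩ + (-0.383 - 0.4733i)|1⟩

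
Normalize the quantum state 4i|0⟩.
i|0⟩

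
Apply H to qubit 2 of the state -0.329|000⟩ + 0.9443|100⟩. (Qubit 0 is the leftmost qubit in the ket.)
-0.2326|000⟩ - 0.2326|001⟩ + 0.6677|100⟩ + 0.6677|101⟩

H on qubit 2 mixes each pair of kets that differ only in qubit 2: amplitudes (a, b) of (|…0…⟩, |…1…⟩) become ((a + b)/√2, (a − b)/√2). Kets absent from the input have amplitude 0.
(|000⟩, |001⟩): (a, b) = (-0.329, 0) → (-0.2326, -0.2326)
(|100⟩, |101⟩): (a, b) = (0.9443, 0) → (0.6677, 0.6677)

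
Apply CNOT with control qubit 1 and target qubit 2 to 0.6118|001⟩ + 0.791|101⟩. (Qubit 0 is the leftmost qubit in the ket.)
0.6118|001⟩ + 0.791|101⟩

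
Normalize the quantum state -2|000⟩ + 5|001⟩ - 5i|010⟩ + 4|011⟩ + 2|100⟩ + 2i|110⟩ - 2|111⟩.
-0.2209|000⟩ + 0.5522|001⟩ - 0.5522i|010⟩ + 0.4417|011⟩ + 0.2209|100⟩ + 0.2209i|110⟩ - 0.2209|111⟩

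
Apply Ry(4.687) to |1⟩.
-0.716|0⟩ - 0.6981|1⟩

Ry(4.687) = [[cos(θ/2), −sin(θ/2)], [sin(θ/2), cos(θ/2)]]; θ = 4.687, cos(θ/2) ≈ -0.698074, sin(θ/2) ≈ 0.716026.
With a = amp(|0⟩) = 0 and b = amp(|1⟩) = 1:
new amp(|0⟩) = (-0.698074)·a + (-0.716026)·b = -0.716
new amp(|1⟩) = (0.716026)·a + (-0.698074)·b = -0.6981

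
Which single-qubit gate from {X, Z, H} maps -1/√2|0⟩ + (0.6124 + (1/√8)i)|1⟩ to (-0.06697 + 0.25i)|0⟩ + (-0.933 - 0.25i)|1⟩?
H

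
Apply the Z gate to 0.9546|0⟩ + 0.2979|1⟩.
0.9546|0⟩ - 0.2979|1⟩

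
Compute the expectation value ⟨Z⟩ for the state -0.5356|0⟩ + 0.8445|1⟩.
-0.4263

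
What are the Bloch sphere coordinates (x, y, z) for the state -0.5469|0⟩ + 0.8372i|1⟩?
(0, -0.9157, -0.4018)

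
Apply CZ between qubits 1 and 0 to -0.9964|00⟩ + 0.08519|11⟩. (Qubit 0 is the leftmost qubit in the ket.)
-0.9964|00⟩ - 0.08519|11⟩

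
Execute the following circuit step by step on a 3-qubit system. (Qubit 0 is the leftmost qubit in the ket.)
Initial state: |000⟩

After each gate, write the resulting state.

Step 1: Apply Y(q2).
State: i|001⟩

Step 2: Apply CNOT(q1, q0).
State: i|001⟩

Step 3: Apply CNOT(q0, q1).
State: i|001⟩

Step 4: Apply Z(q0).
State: i|001⟩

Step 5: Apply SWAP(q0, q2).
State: i|100⟩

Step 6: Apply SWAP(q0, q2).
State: i|001⟩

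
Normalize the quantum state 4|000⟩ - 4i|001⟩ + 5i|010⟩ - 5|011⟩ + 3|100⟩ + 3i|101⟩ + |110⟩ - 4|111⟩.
0.3698|000⟩ - 0.3698i|001⟩ + 0.4623i|010⟩ - 0.4623|011⟩ + 0.2774|100⟩ + 0.2774i|101⟩ + 0.09245|110⟩ - 0.3698|111⟩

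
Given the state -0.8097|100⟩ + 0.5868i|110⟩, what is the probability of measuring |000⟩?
0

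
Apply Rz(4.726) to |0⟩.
(-0.7119 - 0.7023i)|0⟩

Rz(4.726) = [[e^(−iθ/2), 0], [0, e^(iθ/2)]] with e^(±iθ/2) = cos(θ/2) ± i·sin(θ/2); θ = 4.726, cos(θ/2) ≈ -0.711903, sin(θ/2) ≈ 0.702278.
With a = amp(|0⟩) = 1 and b = amp(|1⟩) = 0:
new amp(|0⟩) = (-0.711903 - 0.702278i)·a = (-0.7119 - 0.7023i)
new amp(|1⟩) = (-0.711903 + 0.702278i)·b = 0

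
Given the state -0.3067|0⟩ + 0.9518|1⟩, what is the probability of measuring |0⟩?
0.09406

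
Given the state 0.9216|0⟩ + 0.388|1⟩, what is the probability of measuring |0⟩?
0.8493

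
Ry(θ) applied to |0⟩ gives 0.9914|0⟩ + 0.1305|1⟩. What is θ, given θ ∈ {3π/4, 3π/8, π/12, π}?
π/12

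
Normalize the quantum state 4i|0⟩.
i|0⟩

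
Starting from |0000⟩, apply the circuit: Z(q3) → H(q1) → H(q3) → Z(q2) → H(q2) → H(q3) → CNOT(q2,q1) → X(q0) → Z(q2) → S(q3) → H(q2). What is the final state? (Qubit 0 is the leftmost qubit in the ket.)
1/√2|1010⟩ + 1/√2|1110⟩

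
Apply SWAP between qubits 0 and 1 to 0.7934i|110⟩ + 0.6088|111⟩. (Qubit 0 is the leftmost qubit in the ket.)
0.7934i|110⟩ + 0.6088|111⟩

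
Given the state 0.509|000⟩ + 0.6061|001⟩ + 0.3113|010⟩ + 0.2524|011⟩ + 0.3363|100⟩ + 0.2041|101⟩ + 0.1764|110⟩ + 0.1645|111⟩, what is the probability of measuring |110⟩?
0.03112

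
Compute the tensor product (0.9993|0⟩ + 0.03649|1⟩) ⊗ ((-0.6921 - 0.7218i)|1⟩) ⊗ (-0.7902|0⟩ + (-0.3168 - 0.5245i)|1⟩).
(0.5465 + 0.57i)|010⟩ + (-0.1592 + 0.5913i)|011⟩ + (0.01996 + 0.02081i)|110⟩ + (-0.005814 + 0.02159i)|111⟩

amp(|b₁b₂…⟩) = product of the factor amplitudes for bits b₁, b₂, …; only kets whose every factor amplitude is nonzero survive.
|010⟩: (0.9993)(-0.6921 - 0.7218i)(-0.7902) = (0.5465 + 0.57i)
|011⟩: (0.9993)(-0.6921 - 0.7218i)(-0.3168 - 0.5245i) = (-0.1592 + 0.5913i)
|110⟩: (0.03649)(-0.6921 - 0.7218i)(-0.7902) = (0.01996 + 0.02081i)
|111⟩: (0.03649)(-0.6921 - 0.7218i)(-0.3168 - 0.5245i) = (-0.005814 + 0.02159i)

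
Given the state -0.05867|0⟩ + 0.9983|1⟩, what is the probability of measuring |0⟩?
0.003442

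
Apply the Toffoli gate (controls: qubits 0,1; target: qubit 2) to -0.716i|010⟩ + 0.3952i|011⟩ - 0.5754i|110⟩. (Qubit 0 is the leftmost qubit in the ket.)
-0.716i|010⟩ + 0.3952i|011⟩ - 0.5754i|111⟩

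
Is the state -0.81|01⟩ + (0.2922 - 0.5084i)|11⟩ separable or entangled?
Separable

Writing the state as a|00⟩ + b|01⟩ + c|10⟩ + d|11⟩, it is a product state iff ad − bc = 0.
Here (a, b, c, d) = (0, -0.81, 0, (0.2922 - 0.5084i)): ad − bc = (0)(0.2922 - 0.5084i) − (-0.81)(0) = 0, so the state is separable.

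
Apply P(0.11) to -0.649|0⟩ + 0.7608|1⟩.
-0.649|0⟩ + (0.7562 + 0.08352i)|1⟩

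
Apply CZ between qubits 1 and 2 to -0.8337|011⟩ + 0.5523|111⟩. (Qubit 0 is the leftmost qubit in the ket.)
0.8337|011⟩ - 0.5523|111⟩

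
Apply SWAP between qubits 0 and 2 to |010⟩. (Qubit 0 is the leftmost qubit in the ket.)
|010⟩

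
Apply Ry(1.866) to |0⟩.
0.5954|0⟩ + 0.8034|1⟩

Ry(1.866) = [[cos(θ/2), −sin(θ/2)], [sin(θ/2), cos(θ/2)]]; θ = 1.866, cos(θ/2) ≈ 0.595426, sin(θ/2) ≈ 0.80341.
With a = amp(|0⟩) = 1 and b = amp(|1⟩) = 0:
new amp(|0⟩) = (0.595426)·a + (-0.80341)·b = 0.5954
new amp(|1⟩) = (0.80341)·a + (0.595426)·b = 0.8034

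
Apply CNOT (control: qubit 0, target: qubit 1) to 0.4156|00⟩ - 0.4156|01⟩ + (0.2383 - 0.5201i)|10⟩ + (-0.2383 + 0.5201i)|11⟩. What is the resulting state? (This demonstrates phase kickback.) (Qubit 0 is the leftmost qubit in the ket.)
0.4156|00⟩ - 0.4156|01⟩ + (-0.2383 + 0.5201i)|10⟩ + (0.2383 - 0.5201i)|11⟩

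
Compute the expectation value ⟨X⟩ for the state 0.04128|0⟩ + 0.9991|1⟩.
0.08249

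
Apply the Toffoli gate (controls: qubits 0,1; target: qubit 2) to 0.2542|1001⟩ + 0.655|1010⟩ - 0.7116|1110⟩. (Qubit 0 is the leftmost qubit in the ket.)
0.2542|1001⟩ + 0.655|1010⟩ - 0.7116|1100⟩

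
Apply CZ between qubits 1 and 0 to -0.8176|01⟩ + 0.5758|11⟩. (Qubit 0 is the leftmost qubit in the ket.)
-0.8176|01⟩ - 0.5758|11⟩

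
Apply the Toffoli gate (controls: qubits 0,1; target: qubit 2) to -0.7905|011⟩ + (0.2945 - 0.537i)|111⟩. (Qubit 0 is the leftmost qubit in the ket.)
-0.7905|011⟩ + (0.2945 - 0.537i)|110⟩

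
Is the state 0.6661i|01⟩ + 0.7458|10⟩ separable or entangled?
Entangled

Writing the state as a|00⟩ + b|01⟩ + c|10⟩ + d|11⟩, it is a product state iff ad − bc = 0.
Here (a, b, c, d) = (0, 0.6661i, 0.7458, 0): ad − bc = (0)(0) − (0.6661i)(0.7458) = -0.4968i ≠ 0, so the state is entangled.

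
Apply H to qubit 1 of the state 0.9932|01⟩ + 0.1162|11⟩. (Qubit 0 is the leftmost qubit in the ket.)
0.7023|00⟩ - 0.7023|01⟩ + 0.08217|10⟩ - 0.08217|11⟩

H on qubit 1 mixes each pair of kets that differ only in qubit 1: amplitudes (a, b) of (|…0…⟩, |…1…⟩) become ((a + b)/√2, (a − b)/√2). Kets absent from the input have amplitude 0.
(|00⟩, |01⟩): (a, b) = (0, 0.9932) → (0.7023, -0.7023)
(|10⟩, |11⟩): (a, b) = (0, 0.1162) → (0.08217, -0.08217)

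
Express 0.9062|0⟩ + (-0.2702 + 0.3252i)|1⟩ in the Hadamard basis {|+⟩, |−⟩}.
(0.4497 + 0.23i)|+⟩ + (0.8318 - 0.23i)|−⟩

With |ψ⟩ = α|0⟩ + β|1⟩, the Hadamard-basis coefficients are ⟨+|ψ⟩ = (α + β)/√2 and ⟨−|ψ⟩ = (α − β)/√2.
Here α = 0.9062, β = (-0.2702 + 0.3252i): (α + β)/√2 = (0.4497 + 0.23i), (α − β)/√2 = (0.8318 - 0.23i).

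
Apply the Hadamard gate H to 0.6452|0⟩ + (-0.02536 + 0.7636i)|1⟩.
(0.4383 + 0.5399i)|0⟩ + (0.4742 - 0.5399i)|1⟩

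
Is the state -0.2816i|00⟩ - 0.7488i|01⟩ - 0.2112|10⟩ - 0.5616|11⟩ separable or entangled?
Separable

Writing the state as a|00⟩ + b|01⟩ + c|10⟩ + d|11⟩, it is a product state iff ad − bc = 0.
Here (a, b, c, d) = (-0.2816i, -0.7488i, -0.2112, -0.5616): ad − bc = (-0.2816i)(-0.5616) − (-0.7488i)(-0.2112) = 0, so the state is separable.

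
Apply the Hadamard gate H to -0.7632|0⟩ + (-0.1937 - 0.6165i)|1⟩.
(-0.6766 - 0.4359i)|0⟩ + (-0.4027 + 0.4359i)|1⟩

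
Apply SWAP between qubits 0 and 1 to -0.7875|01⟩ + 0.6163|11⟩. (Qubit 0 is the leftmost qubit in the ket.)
-0.7875|10⟩ + 0.6163|11⟩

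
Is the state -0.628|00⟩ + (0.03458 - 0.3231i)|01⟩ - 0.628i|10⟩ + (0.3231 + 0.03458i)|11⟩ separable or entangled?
Separable

Writing the state as a|00⟩ + b|01⟩ + c|10⟩ + d|11⟩, it is a product state iff ad − bc = 0.
Here (a, b, c, d) = (-0.628, (0.03458 - 0.3231i), -0.628i, (0.3231 + 0.03458i)): ad − bc = (-0.628)(0.3231 + 0.03458i) − (0.03458 - 0.3231i)(-0.628i) = 0, so the state is separable.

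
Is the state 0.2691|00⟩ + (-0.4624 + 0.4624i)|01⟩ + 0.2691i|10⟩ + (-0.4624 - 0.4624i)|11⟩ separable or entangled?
Separable

Writing the state as a|00⟩ + b|01⟩ + c|10⟩ + d|11⟩, it is a product state iff ad − bc = 0.
Here (a, b, c, d) = (0.2691, (-0.4624 + 0.4624i), 0.2691i, (-0.4624 - 0.4624i)): ad − bc = (0.2691)(-0.4624 - 0.4624i) − (-0.4624 + 0.4624i)(0.2691i) = 0, so the state is separable.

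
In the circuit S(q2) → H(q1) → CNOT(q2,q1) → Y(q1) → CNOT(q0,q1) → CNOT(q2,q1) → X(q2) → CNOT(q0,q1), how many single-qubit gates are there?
4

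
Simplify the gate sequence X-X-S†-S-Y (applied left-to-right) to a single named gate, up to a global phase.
Y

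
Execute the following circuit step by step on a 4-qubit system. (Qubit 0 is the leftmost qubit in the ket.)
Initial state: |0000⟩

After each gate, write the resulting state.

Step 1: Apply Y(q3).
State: i|0001⟩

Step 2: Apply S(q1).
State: i|0001⟩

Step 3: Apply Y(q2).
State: -|0011⟩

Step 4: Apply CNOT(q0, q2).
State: -|0011⟩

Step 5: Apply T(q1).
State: -|0011⟩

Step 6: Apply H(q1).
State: -1/√2|0011⟩ - 1/√2|0111⟩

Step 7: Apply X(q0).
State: -1/√2|1011⟩ - 1/√2|1111⟩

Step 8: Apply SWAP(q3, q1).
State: -1/√2|1110⟩ - 1/√2|1111⟩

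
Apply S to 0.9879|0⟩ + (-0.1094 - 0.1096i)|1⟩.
0.9879|0⟩ + (0.1096 - 0.1094i)|1⟩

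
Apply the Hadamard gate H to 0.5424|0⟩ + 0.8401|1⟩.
0.9776|0⟩ - 0.2105|1⟩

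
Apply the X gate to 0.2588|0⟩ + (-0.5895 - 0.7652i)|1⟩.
(-0.5895 - 0.7652i)|0⟩ + 0.2588|1⟩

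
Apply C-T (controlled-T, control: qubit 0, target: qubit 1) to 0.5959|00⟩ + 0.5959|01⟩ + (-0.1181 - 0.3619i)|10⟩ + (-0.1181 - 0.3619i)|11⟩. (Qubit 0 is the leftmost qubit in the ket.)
0.5959|00⟩ + 0.5959|01⟩ + (-0.1181 - 0.3619i)|10⟩ + (0.1724 - 0.3394i)|11⟩

C-T leaves the control-|0⟩ kets |00⟩, |01⟩ unchanged and applies T to qubit 1 on the control-|1⟩ pair (|10⟩, |11⟩).
T = [[1, 0], [0, (1/√2 + (1/√2)i)]].
With a = amp(|10⟩) = (-0.1181 - 0.3619i) and b = amp(|11⟩) = (-0.1181 - 0.3619i):
new amp(|10⟩) = (1)·a = (-0.1181 - 0.3619i)
new amp(|11⟩) = (1/√2 + (1/√2)i)·b = (0.1724 - 0.3394i)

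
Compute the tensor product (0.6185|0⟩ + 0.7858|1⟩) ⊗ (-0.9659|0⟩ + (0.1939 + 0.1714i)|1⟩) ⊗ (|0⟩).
-0.5974|000⟩ + (0.1199 + 0.106i)|010⟩ - 0.759|100⟩ + (0.1524 + 0.1347i)|110⟩

amp(|b₁b₂…⟩) = product of the factor amplitudes for bits b₁, b₂, …; only kets whose every factor amplitude is nonzero survive.
|000⟩: (0.6185)(-0.9659)(1) = -0.5974
|010⟩: (0.6185)(0.1939 + 0.1714i)(1) = (0.1199 + 0.106i)
|100⟩: (0.7858)(-0.9659)(1) = -0.759
|110⟩: (0.7858)(0.1939 + 0.1714i)(1) = (0.1524 + 0.1347i)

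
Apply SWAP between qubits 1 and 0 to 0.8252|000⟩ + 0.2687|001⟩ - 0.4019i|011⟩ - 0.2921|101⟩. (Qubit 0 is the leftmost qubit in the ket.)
0.8252|000⟩ + 0.2687|001⟩ - 0.2921|011⟩ - 0.4019i|101⟩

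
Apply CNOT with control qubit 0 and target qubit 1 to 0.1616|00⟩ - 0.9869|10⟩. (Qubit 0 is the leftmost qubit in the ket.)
0.1616|00⟩ - 0.9869|11⟩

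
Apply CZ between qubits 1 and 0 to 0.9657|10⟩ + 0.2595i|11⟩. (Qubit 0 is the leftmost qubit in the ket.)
0.9657|10⟩ - 0.2595i|11⟩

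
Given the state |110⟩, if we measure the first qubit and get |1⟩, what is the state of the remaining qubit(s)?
|10⟩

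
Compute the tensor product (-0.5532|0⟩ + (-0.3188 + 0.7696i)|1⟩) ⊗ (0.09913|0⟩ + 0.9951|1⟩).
-0.05484|00⟩ - 0.5505|01⟩ + (-0.0316 + 0.07629i)|10⟩ + (-0.3172 + 0.7658i)|11⟩

amp(|b₁b₂…⟩) = product of the factor amplitudes for bits b₁, b₂, …; only kets whose every factor amplitude is nonzero survive.
|00⟩: (-0.5532)(0.09913) = -0.05484
|01⟩: (-0.5532)(0.9951) = -0.5505
|10⟩: (-0.3188 + 0.7696i)(0.09913) = (-0.0316 + 0.07629i)
|11⟩: (-0.3188 + 0.7696i)(0.9951) = (-0.3172 + 0.7658i)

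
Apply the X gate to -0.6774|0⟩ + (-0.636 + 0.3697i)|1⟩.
(-0.636 + 0.3697i)|0⟩ - 0.6774|1⟩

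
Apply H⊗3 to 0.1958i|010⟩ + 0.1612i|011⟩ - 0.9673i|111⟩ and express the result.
-0.2158i|000⟩ + 0.3542i|001⟩ + 0.2158i|010⟩ - 0.3542i|011⟩ + 0.4682i|100⟩ - 0.3298i|101⟩ - 0.4682i|110⟩ + 0.3298i|111⟩

H⊗3 gives amp(|y⟩) = (1/2√2) Σ_x (−1)^(x·y) amp(|x⟩), where x·y is the number of positions in which both x and y have a 1.
|000⟩: (0.1958i + 0.1612i - 0.9673i)/(2√2) = -0.2158i
|001⟩: (0.1958i - 0.1612i + 0.9673i)/(2√2) = 0.3542i
|010⟩: (-0.1958i - 0.1612i + 0.9673i)/(2√2) = 0.2158i
|011⟩: (-0.1958i + 0.1612i - 0.9673i)/(2√2) = -0.3542i
|100⟩: (0.1958i + 0.1612i + 0.9673i)/(2√2) = 0.4682i
|101⟩: (0.1958i - 0.1612i - 0.9673i)/(2√2) = -0.3298i
|110⟩: (-0.1958i - 0.1612i - 0.9673i)/(2√2) = -0.4682i
|111⟩: (-0.1958i + 0.1612i + 0.9673i)/(2√2) = 0.3298i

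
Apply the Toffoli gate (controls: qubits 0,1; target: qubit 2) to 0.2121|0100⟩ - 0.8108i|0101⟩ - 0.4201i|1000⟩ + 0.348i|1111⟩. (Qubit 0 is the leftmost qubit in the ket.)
0.2121|0100⟩ - 0.8108i|0101⟩ - 0.4201i|1000⟩ + 0.348i|1101⟩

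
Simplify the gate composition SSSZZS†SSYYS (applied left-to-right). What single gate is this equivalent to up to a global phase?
S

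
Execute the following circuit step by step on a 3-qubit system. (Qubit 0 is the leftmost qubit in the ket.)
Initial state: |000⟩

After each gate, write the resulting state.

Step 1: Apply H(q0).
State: 1/√2|000⟩ + 1/√2|100⟩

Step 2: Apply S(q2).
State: 1/√2|000⟩ + 1/√2|100⟩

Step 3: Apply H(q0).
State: |000⟩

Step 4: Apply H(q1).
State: 1/√2|000⟩ + 1/√2|010⟩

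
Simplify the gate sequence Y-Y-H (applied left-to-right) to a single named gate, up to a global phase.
H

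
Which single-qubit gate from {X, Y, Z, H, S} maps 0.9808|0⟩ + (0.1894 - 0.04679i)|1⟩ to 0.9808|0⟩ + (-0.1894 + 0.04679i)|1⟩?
Z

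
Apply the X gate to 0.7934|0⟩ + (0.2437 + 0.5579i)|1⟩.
(0.2437 + 0.5579i)|0⟩ + 0.7934|1⟩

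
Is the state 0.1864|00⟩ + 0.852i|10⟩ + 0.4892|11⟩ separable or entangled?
Entangled

Writing the state as a|00⟩ + b|01⟩ + c|10⟩ + d|11⟩, it is a product state iff ad − bc = 0.
Here (a, b, c, d) = (0.1864, 0, 0.852i, 0.4892): ad − bc = (0.1864)(0.4892) − (0)(0.852i) = 0.09119 ≠ 0, so the state is entangled.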